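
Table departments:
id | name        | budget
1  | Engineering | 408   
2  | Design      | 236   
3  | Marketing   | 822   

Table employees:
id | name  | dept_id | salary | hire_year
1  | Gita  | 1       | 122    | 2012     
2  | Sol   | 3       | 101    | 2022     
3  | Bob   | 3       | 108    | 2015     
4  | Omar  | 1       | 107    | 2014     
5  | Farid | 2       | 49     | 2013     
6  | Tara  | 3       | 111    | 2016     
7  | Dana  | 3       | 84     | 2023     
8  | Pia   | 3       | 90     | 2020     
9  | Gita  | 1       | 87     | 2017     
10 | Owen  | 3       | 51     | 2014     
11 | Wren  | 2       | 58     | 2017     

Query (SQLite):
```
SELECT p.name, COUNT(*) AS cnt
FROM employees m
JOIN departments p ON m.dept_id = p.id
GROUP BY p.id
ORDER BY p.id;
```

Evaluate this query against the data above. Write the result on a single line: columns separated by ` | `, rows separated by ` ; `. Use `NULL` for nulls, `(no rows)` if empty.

Join each employees row to its departments via dept_id.
Group joined rows by departments.id; compute COUNT(*) per group.
  1: ids {1, 4, 9} → COUNT(*)=3
  2: ids {5, 11} → COUNT(*)=2
  3: ids {2, 3, 6, 7, 8, 10} → COUNT(*)=6

Engineering | 3 ; Design | 2 ; Marketing | 6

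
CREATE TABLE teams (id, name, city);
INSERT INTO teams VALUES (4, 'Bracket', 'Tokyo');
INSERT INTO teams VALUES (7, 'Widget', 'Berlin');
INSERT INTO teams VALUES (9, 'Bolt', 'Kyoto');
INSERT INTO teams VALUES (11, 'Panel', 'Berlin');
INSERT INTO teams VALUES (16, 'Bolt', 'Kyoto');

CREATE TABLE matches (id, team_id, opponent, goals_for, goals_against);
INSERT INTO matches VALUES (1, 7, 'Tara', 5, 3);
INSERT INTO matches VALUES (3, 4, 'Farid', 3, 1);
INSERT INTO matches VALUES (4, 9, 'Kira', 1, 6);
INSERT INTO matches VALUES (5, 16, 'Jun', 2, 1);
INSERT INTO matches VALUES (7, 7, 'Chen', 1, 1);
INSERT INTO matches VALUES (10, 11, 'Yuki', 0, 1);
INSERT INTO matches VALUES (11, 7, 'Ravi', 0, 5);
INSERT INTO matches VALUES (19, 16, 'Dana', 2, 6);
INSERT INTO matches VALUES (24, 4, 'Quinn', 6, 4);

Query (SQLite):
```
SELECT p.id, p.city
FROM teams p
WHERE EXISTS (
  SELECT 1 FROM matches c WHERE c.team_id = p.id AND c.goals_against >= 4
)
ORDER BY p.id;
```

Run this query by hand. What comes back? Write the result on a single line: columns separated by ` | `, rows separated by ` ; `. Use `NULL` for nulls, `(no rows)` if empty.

4 | Tokyo ; 7 | Berlin ; 9 | Kyoto ; 16 | Kyoto

For each teams row, check whether any matches with matching team_id has goals_against >= 4.
Keep rows where that is true.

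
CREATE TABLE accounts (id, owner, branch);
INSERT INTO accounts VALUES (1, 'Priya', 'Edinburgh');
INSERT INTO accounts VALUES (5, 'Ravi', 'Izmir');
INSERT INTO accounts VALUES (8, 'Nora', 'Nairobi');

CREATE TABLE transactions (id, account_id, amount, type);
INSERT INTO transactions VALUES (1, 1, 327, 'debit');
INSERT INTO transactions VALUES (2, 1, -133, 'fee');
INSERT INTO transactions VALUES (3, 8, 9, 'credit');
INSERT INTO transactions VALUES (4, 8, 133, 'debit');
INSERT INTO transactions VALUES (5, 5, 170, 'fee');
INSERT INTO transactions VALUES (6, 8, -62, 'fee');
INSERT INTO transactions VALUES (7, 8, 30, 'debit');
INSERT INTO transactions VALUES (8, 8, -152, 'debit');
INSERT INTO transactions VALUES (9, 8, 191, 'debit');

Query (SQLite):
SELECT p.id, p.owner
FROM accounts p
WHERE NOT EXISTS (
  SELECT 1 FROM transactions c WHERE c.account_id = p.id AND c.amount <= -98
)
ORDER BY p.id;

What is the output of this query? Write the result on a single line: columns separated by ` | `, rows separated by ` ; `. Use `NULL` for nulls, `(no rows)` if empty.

For each accounts row, check whether any transactions with matching account_id has amount <= -98.
Keep rows where that is false.

5 | Ravi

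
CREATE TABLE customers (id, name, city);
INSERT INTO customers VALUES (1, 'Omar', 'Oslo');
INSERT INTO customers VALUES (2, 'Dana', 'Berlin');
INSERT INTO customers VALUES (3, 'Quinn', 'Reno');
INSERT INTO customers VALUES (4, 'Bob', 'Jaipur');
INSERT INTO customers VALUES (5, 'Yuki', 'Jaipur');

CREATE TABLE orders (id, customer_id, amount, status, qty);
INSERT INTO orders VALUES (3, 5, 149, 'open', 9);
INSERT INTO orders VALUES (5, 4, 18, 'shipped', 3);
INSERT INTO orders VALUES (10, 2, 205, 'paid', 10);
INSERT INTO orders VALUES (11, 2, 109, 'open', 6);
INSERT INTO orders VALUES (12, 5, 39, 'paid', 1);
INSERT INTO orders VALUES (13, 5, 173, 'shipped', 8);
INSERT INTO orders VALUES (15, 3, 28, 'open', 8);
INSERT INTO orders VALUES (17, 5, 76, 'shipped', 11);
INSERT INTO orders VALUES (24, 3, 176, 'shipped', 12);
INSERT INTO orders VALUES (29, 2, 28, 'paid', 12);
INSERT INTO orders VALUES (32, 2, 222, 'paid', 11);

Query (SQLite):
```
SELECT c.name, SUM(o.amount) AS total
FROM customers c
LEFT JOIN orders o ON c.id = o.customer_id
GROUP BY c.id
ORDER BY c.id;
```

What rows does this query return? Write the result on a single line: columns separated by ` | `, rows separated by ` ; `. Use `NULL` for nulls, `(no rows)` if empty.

Omar | NULL ; Dana | 564 ; Quinn | 204 ; Bob | 18 ; Yuki | 437

LEFT JOIN keeps every customers row; unmatched ones get NULL for orders columns.
Group by customers.id and compute SUM(o.amount). SUM over an all-NULL group is NULL.
  1: ids {—} → SUM(o.amount)=NULL
  2: ids {10, 11, 29, 32} → SUM(o.amount)=564
  3: ids {15, 24} → SUM(o.amount)=204
  4: ids {5} → SUM(o.amount)=18
  5: ids {3, 12, 13, 17} → SUM(o.amount)=437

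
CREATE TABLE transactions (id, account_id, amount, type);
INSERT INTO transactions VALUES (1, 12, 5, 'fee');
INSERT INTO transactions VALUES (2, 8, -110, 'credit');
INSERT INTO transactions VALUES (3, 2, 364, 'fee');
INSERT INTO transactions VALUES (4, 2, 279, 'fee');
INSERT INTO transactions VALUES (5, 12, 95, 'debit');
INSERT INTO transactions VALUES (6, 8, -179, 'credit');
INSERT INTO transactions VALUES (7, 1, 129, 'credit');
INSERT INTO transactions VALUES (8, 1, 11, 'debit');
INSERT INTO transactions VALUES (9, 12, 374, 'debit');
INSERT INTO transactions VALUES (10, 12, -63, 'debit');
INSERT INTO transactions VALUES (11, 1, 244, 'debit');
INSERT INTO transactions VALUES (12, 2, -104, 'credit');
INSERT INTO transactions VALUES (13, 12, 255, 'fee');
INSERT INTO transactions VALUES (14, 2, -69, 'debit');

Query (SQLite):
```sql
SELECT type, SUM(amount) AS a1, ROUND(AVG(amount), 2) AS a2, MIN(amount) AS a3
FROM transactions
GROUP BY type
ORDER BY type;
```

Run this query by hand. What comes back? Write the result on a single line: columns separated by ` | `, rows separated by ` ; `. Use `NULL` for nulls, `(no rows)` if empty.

Group transactions by type.
Per group compute: SUM(amount), ROUND(AVG(amount), 2), MIN(amount).
  credit: ids {2, 6, 7, 12} → SUM(amount)=-264, ROUND(AVG(amount), 2)=-66, MIN(amount)=-179
  debit: ids {5, 8, 9, 10, 11, 14} → SUM(amount)=592, ROUND(AVG(amount), 2)=98.67, MIN(amount)=-69
  fee: ids {1, 3, 4, 13} → SUM(amount)=903, ROUND(AVG(amount), 2)=225.75, MIN(amount)=5

credit | -264 | -66 | -179 ; debit | 592 | 98.67 | -69 ; fee | 903 | 225.75 | 5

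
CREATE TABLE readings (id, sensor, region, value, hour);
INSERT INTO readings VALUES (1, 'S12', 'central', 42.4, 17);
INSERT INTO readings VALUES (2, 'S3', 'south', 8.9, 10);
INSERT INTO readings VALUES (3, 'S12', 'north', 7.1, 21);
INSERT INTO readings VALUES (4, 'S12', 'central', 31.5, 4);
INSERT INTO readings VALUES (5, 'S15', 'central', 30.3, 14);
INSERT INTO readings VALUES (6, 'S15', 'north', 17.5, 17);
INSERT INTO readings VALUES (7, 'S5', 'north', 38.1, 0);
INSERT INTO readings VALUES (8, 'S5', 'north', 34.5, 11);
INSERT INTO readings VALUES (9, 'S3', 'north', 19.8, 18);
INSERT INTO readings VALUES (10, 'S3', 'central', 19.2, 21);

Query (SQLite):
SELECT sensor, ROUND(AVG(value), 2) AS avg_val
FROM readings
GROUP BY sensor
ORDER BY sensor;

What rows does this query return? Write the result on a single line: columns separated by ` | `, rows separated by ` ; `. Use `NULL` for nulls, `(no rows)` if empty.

S12 | 27 ; S15 | 23.9 ; S3 | 15.97 ; S5 | 36.3

Partition readings by sensor; compute ROUND(AVG(value), 2) within each group.
  S12: ids {1, 3, 4} → ROUND(AVG(value), 2)=27
  S15: ids {5, 6} → ROUND(AVG(value), 2)=23.9
  S3: ids {2, 9, 10} → ROUND(AVG(value), 2)=15.97
  S5: ids {7, 8} → ROUND(AVG(value), 2)=36.3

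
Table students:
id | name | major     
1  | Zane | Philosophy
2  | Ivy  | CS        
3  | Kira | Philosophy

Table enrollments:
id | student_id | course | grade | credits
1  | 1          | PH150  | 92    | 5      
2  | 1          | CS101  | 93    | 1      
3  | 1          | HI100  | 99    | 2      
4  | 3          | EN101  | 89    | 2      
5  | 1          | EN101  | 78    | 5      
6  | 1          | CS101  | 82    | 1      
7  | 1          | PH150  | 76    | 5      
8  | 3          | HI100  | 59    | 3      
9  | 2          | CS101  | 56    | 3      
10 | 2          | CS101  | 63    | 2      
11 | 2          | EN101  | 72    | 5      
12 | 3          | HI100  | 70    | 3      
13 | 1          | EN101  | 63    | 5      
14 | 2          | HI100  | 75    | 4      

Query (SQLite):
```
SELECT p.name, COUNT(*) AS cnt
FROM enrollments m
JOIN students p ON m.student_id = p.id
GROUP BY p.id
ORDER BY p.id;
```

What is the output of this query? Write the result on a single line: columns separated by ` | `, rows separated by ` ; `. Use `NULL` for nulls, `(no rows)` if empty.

Join each enrollments row to its students via student_id.
Group joined rows by students.id; compute COUNT(*) per group.
  1: ids {1, 2, 3, 5, 6, 7, 13} → COUNT(*)=7
  2: ids {9, 10, 11, 14} → COUNT(*)=4
  3: ids {4, 8, 12} → COUNT(*)=3

Zane | 7 ; Ivy | 4 ; Kira | 3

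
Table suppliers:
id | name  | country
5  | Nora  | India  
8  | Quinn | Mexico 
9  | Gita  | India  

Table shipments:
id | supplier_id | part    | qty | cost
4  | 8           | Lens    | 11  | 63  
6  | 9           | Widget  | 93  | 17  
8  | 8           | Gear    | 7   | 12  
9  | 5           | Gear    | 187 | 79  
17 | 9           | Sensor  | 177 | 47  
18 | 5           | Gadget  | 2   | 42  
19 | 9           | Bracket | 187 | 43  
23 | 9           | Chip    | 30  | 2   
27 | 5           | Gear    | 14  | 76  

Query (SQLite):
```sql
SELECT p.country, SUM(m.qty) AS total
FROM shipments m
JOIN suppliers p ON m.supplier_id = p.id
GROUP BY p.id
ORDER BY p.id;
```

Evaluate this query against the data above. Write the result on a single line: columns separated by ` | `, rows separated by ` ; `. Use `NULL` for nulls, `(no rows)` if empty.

Join each shipments row to its suppliers via supplier_id.
Group joined rows by suppliers.id; compute SUM(m.qty) per group.
  5: ids {9, 18, 27} → SUM(m.qty)=203
  8: ids {4, 8} → SUM(m.qty)=18
  9: ids {6, 17, 19, 23} → SUM(m.qty)=487

India | 203 ; Mexico | 18 ; India | 487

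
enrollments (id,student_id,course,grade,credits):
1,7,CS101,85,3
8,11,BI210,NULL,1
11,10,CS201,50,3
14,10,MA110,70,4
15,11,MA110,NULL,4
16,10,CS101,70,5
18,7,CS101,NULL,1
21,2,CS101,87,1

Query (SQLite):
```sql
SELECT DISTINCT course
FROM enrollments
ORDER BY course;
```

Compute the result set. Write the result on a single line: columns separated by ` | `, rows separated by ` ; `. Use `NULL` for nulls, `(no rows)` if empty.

BI210 ; CS101 ; CS201 ; MA110

Collect distinct course values from enrollments.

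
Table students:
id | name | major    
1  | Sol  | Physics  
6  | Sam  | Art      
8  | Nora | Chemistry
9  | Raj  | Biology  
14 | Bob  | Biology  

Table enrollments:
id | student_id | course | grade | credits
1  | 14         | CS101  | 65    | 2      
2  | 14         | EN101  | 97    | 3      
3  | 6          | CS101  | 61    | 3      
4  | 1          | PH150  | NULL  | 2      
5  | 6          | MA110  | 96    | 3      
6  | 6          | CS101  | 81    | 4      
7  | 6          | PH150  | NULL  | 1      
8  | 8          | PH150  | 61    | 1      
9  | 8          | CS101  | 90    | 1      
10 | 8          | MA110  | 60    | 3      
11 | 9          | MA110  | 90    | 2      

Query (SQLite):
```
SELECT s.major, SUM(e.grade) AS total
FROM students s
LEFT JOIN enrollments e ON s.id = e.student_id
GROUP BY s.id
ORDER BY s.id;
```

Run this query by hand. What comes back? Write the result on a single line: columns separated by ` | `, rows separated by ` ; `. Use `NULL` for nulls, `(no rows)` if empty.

LEFT JOIN keeps every students row; unmatched ones get NULL for enrollments columns.
Group by students.id and compute SUM(e.grade). SUM over an all-NULL group is NULL.
  1: ids {4} → SUM(e.grade)=NULL
  6: ids {3, 5, 6, 7} → SUM(e.grade)=238
  8: ids {8, 9, 10} → SUM(e.grade)=211
  9: ids {11} → SUM(e.grade)=90
  14: ids {1, 2} → SUM(e.grade)=162

Physics | NULL ; Art | 238 ; Chemistry | 211 ; Biology | 90 ; Biology | 162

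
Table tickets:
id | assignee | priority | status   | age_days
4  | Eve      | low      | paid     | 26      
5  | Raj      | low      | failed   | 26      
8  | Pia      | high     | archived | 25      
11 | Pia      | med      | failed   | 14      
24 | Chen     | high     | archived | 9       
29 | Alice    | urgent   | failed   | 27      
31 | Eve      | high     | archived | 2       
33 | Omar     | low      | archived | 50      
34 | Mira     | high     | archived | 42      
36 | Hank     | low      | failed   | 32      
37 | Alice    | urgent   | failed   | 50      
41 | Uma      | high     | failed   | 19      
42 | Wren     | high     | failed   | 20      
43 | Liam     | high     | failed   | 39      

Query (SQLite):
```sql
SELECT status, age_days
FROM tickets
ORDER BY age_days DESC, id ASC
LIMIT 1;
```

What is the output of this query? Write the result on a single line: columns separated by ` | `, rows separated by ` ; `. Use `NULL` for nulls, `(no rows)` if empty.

archived | 50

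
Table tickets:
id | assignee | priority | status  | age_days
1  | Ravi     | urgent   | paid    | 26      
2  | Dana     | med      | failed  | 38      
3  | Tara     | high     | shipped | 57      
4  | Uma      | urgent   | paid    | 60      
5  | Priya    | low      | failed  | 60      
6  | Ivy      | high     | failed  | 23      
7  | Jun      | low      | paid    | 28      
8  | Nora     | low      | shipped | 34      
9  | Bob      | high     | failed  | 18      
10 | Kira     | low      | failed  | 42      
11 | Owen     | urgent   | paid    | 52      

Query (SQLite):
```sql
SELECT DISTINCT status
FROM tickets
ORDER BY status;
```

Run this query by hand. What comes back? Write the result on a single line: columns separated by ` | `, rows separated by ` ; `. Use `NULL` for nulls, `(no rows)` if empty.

failed ; paid ; shipped

Collect distinct status values from tickets.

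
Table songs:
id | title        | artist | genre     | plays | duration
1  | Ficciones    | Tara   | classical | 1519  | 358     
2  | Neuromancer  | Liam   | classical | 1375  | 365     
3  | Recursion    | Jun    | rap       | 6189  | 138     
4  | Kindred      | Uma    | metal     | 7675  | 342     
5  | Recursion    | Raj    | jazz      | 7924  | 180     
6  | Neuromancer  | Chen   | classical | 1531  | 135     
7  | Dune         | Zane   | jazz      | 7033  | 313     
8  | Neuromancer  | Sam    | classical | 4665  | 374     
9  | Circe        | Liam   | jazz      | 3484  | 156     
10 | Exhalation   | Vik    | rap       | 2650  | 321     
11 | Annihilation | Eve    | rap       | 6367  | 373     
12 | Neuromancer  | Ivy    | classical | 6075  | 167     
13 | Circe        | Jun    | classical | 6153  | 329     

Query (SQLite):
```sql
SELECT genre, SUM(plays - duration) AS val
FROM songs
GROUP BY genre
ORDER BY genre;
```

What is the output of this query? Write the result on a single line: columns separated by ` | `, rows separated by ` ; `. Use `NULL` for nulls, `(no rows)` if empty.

classical | 19590 ; jazz | 17792 ; metal | 7333 ; rap | 14374

For each row compute plays - duration.
Group by genre; take SUM of the expression per group.
  classical: ids {1, 2, 6, 8, 12, 13} → SUM(plays - duration)=19590
  jazz: ids {5, 7, 9} → SUM(plays - duration)=17792
  metal: ids {4} → SUM(plays - duration)=7333
  rap: ids {3, 10, 11} → SUM(plays - duration)=14374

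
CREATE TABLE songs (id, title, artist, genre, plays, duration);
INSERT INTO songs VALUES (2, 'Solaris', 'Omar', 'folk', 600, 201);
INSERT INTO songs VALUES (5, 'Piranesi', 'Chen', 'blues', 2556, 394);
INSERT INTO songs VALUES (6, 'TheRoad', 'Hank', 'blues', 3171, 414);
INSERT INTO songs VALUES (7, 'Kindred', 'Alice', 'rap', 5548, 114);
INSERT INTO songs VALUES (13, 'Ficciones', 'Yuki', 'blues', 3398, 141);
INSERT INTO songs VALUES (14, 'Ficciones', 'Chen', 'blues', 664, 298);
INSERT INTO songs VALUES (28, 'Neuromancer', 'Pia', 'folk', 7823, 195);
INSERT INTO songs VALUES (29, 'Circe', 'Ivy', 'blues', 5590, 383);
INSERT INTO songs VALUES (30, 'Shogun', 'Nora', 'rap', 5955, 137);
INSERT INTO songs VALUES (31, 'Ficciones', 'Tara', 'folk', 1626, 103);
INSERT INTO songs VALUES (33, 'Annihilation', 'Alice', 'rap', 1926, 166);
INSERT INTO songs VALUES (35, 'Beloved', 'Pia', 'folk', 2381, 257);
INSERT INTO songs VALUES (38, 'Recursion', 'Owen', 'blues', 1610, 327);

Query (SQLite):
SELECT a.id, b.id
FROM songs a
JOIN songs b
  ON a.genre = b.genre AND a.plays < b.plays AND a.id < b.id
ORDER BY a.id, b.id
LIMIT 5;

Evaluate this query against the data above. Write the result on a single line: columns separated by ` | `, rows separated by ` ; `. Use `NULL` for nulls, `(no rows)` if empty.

Pairs (a,b) with same genre, a.plays < b.plays, a.id < b.id.
genre groups: blues:{5,6,13,14,29,38} folk:{2,28,31,35} rap:{7,30,33}
Ordered by (a.id, b.id); first 5.

2 | 28 ; 2 | 31 ; 2 | 35 ; 5 | 6 ; 5 | 13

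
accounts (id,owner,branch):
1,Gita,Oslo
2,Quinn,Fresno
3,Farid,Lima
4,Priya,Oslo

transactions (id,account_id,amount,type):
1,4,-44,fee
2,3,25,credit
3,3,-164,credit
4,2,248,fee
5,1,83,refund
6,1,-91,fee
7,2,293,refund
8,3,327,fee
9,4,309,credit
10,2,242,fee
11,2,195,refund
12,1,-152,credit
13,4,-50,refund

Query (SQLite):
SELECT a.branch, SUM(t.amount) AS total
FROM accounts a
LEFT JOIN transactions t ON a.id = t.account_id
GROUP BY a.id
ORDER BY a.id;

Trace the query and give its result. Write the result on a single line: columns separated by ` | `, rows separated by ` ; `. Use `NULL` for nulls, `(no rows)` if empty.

Oslo | -160 ; Fresno | 978 ; Lima | 188 ; Oslo | 215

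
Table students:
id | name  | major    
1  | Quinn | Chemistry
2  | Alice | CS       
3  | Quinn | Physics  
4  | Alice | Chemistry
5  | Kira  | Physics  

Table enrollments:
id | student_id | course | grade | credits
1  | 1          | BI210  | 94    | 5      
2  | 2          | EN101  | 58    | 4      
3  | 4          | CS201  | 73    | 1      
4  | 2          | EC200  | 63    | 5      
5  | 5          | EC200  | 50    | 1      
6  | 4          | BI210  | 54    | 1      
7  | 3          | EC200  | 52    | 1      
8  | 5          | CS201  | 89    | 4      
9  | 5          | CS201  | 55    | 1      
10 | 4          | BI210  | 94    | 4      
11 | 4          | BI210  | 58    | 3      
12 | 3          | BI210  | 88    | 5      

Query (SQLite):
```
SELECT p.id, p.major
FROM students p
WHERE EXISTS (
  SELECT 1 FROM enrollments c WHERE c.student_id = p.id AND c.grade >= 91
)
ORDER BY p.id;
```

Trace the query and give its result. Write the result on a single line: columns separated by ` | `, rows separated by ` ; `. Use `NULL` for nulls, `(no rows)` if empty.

1 | Chemistry ; 4 | Chemistry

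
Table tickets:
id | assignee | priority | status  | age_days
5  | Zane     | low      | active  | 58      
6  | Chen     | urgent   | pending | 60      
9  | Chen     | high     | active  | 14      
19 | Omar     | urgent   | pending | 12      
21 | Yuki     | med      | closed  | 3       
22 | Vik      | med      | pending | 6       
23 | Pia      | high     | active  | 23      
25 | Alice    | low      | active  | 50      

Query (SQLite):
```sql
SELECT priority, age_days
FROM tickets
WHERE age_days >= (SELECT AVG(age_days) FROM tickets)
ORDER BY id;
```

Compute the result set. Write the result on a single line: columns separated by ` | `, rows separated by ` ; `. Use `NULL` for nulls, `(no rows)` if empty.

Scalar subquery: AVG(age_days) over all tickets rows = 28.25.
Keep rows where age_days >= that value.

low | 58 ; urgent | 60 ; low | 50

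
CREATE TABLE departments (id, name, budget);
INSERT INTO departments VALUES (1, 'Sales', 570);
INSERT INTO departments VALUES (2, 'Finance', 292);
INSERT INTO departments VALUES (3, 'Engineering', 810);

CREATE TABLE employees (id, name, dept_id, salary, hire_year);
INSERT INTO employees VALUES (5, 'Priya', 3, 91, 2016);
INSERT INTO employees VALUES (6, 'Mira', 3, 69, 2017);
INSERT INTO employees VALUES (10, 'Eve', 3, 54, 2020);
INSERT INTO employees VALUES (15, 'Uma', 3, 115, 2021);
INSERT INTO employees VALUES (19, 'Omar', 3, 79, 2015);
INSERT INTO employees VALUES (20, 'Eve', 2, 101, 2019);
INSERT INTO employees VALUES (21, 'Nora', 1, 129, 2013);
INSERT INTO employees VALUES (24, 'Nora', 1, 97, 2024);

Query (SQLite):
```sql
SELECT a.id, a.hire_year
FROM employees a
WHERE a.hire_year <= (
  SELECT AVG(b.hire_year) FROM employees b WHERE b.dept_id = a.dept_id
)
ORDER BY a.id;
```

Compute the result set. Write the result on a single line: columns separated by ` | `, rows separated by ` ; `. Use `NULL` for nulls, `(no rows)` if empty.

5 | 2016 ; 6 | 2017 ; 19 | 2015 ; 20 | 2019 ; 21 | 2013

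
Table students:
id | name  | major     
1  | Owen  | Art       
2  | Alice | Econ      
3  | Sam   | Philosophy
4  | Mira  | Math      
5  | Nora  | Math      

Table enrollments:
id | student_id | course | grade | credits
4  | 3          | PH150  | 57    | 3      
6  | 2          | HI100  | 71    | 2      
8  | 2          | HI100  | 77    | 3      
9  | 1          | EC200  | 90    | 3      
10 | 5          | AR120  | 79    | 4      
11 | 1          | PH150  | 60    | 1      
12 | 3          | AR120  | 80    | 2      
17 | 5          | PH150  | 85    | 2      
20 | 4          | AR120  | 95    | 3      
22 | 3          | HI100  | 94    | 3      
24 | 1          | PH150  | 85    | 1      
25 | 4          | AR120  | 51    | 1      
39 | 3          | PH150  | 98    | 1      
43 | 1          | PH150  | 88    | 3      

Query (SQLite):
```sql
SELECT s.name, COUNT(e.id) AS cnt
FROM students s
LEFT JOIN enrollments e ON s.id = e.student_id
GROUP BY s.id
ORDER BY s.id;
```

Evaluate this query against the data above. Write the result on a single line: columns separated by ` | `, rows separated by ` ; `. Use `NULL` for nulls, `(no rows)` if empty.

Owen | 4 ; Alice | 2 ; Sam | 4 ; Mira | 2 ; Nora | 2

LEFT JOIN keeps every students row; unmatched ones get NULL for enrollments columns.
Group by students.id and compute COUNT(e.id). COUNT(col) of an all-NULL group is 0.
  1: ids {9, 11, 24, 43} → COUNT(e.id)=4
  2: ids {6, 8} → COUNT(e.id)=2
  3: ids {4, 12, 22, 39} → COUNT(e.id)=4
  4: ids {20, 25} → COUNT(e.id)=2
  5: ids {10, 17} → COUNT(e.id)=2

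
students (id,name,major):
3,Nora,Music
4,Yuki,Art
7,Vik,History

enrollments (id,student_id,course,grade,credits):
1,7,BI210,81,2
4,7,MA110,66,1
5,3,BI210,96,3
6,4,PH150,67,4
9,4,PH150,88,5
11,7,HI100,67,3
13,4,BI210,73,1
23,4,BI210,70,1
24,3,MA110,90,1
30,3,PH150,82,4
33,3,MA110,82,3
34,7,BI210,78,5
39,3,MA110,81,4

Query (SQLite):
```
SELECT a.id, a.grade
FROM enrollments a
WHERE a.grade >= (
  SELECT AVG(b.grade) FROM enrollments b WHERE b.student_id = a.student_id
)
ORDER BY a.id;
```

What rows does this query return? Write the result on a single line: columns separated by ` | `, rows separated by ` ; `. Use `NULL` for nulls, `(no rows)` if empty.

1 | 81 ; 5 | 96 ; 9 | 88 ; 24 | 90 ; 34 | 78

For each enrollments row a, compute AVG(grade) over rows sharing a.student_id.
Keep row a if a.grade >= that per-group AVG.
  student_id=3: AVG(grade) = 86.2
  student_id=4: AVG(grade) = 74.5
  student_id=7: AVG(grade) = 73.0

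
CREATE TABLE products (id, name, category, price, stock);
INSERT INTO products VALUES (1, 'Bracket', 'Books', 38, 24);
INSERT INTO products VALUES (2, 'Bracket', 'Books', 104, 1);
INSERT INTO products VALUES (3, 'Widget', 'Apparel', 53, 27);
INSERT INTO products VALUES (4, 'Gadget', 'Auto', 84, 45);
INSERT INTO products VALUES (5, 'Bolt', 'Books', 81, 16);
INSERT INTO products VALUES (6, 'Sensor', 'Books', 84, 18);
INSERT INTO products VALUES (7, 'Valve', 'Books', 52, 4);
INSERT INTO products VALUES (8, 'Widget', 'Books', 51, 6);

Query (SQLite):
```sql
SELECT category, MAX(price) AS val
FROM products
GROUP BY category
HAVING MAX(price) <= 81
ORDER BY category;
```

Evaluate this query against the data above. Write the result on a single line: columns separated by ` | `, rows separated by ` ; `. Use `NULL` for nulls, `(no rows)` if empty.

Apparel | 53

Partition products by category; compute MAX(price) within each group.
HAVING: keep groups where MAX(price) <= 81.
  Apparel: ids {3} → MAX(price)=53
  Auto: ids {4} → MAX(price)=84
  Books: ids {1, 2, 5, 6, 7, 8} → MAX(price)=104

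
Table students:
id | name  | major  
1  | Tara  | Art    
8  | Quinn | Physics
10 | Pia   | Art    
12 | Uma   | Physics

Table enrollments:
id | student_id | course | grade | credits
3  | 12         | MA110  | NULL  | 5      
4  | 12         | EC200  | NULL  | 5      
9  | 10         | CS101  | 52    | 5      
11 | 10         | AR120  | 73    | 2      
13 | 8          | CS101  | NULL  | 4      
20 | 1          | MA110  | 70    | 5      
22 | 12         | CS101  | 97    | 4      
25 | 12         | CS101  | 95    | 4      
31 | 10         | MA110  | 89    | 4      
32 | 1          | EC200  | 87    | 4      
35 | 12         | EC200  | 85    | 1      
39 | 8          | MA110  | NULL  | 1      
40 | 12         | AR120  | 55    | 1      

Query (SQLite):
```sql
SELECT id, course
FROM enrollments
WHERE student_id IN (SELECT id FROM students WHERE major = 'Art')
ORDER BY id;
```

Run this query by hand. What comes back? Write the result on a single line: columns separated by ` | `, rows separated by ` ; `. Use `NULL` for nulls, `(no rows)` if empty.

Inner query: students.id where major = 'Art'.
Outer: keep enrollments rows whose student_id is in that set.
Inner query → {1, 10}

9 | CS101 ; 11 | AR120 ; 20 | MA110 ; 31 | MA110 ; 32 | EC200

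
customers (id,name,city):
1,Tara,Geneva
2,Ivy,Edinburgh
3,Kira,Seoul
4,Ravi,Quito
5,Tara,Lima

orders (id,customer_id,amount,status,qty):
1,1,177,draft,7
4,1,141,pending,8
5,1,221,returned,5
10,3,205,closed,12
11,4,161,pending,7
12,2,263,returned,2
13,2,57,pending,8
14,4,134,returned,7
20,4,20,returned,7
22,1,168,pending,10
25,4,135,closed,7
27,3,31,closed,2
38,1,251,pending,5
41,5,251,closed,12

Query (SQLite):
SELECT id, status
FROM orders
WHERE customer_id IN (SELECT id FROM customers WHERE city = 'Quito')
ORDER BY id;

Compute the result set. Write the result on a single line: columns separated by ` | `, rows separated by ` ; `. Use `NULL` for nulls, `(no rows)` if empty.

11 | pending ; 14 | returned ; 20 | returned ; 25 | closed

Inner query: customers.id where city = 'Quito'.
Outer: keep orders rows whose customer_id is in that set.
Inner query → {4}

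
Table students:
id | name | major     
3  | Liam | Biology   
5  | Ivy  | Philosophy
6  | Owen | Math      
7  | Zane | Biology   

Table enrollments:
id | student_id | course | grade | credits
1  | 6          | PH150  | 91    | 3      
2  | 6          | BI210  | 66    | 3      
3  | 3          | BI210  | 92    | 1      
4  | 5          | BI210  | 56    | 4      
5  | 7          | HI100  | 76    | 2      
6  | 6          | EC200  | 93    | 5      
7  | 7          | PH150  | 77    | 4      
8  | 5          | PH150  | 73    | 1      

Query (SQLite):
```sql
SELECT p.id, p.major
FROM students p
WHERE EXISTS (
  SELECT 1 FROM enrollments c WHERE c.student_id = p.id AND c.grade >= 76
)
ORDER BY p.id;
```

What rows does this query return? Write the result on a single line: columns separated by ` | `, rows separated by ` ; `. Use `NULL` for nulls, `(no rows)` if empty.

3 | Biology ; 6 | Math ; 7 | Biology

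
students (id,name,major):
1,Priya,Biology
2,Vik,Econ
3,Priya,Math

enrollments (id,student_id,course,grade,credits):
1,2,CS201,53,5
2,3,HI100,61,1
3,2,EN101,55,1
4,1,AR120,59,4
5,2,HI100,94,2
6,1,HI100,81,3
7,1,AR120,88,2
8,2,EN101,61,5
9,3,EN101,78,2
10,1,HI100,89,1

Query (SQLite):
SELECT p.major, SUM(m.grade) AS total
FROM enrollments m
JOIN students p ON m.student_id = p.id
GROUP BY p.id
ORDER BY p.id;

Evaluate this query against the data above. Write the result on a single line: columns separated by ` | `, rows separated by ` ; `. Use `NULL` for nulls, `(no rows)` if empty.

Biology | 317 ; Econ | 263 ; Math | 139

Join each enrollments row to its students via student_id.
Group joined rows by students.id; compute SUM(m.grade) per group.
  1: ids {4, 6, 7, 10} → SUM(m.grade)=317
  2: ids {1, 3, 5, 8} → SUM(m.grade)=263
  3: ids {2, 9} → SUM(m.grade)=139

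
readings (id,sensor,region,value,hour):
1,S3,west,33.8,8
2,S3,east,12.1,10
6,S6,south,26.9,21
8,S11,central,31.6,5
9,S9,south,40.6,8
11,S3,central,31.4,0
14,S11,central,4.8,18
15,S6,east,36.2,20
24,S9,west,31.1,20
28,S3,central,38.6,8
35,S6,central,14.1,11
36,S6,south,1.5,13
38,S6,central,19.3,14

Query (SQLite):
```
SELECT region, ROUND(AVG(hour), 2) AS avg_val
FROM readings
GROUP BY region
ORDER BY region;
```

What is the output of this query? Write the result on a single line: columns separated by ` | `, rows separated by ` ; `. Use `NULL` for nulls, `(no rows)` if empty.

Partition readings by region; compute ROUND(AVG(hour), 2) within each group.
  central: ids {8, 11, 14, 28, 35, 38} → ROUND(AVG(hour), 2)=9.33
  east: ids {2, 15} → ROUND(AVG(hour), 2)=15
  south: ids {6, 9, 36} → ROUND(AVG(hour), 2)=14
  west: ids {1, 24} → ROUND(AVG(hour), 2)=14

central | 9.33 ; east | 15 ; south | 14 ; west | 14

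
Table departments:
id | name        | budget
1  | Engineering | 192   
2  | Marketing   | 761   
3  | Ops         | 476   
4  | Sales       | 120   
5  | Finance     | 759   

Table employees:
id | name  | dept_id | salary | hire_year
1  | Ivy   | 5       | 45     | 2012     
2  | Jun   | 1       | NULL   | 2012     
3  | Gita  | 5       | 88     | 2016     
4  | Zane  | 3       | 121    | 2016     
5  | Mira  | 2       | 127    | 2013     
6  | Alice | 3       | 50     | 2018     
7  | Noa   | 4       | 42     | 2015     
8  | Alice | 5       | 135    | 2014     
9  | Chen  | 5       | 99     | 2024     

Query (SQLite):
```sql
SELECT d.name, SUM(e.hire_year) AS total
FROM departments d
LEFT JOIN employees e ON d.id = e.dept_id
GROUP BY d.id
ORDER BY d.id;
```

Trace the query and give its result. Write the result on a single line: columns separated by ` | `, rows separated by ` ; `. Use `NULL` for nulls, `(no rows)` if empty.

Engineering | 2012 ; Marketing | 2013 ; Ops | 4034 ; Sales | 2015 ; Finance | 8066

LEFT JOIN keeps every departments row; unmatched ones get NULL for employees columns.
Group by departments.id and compute SUM(e.hire_year). SUM over an all-NULL group is NULL.
  1: ids {2} → SUM(e.hire_year)=2012
  2: ids {5} → SUM(e.hire_year)=2013
  3: ids {4, 6} → SUM(e.hire_year)=4034
  4: ids {7} → SUM(e.hire_year)=2015
  5: ids {1, 3, 8, 9} → SUM(e.hire_year)=8066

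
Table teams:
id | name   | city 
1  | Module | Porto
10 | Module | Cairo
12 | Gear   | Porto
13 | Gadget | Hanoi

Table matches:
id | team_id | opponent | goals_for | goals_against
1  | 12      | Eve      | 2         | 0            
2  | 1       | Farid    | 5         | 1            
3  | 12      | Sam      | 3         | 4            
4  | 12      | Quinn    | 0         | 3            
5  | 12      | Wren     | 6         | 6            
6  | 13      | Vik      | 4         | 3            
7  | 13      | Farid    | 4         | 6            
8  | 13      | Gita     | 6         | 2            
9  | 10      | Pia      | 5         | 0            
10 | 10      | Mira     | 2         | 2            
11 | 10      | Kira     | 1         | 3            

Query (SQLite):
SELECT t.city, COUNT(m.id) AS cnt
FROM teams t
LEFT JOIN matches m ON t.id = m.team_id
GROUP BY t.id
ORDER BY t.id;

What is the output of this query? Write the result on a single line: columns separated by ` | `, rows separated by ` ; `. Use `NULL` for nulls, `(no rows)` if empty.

Porto | 1 ; Cairo | 3 ; Porto | 4 ; Hanoi | 3

LEFT JOIN keeps every teams row; unmatched ones get NULL for matches columns.
Group by teams.id and compute COUNT(m.id). COUNT(col) of an all-NULL group is 0.
  1: ids {2} → COUNT(m.id)=1
  10: ids {9, 10, 11} → COUNT(m.id)=3
  12: ids {1, 3, 4, 5} → COUNT(m.id)=4
  13: ids {6, 7, 8} → COUNT(m.id)=3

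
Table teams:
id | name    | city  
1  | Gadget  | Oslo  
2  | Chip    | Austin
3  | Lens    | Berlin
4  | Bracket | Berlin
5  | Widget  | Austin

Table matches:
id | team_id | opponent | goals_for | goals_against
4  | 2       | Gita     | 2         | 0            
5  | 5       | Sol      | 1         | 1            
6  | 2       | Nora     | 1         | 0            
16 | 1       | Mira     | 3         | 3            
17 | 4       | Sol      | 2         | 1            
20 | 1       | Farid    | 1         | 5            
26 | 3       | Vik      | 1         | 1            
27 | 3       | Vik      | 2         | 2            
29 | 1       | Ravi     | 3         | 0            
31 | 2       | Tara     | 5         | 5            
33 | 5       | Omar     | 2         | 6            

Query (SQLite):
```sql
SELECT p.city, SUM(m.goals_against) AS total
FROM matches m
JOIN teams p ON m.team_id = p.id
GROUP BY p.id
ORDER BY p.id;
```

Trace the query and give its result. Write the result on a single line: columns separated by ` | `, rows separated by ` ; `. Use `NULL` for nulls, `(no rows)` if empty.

Join each matches row to its teams via team_id.
Group joined rows by teams.id; compute SUM(m.goals_against) per group.
  1: ids {16, 20, 29} → SUM(m.goals_against)=8
  2: ids {4, 6, 31} → SUM(m.goals_against)=5
  3: ids {26, 27} → SUM(m.goals_against)=3
  4: ids {17} → SUM(m.goals_against)=1
  5: ids {5, 33} → SUM(m.goals_against)=7

Oslo | 8 ; Austin | 5 ; Berlin | 3 ; Berlin | 1 ; Austin | 7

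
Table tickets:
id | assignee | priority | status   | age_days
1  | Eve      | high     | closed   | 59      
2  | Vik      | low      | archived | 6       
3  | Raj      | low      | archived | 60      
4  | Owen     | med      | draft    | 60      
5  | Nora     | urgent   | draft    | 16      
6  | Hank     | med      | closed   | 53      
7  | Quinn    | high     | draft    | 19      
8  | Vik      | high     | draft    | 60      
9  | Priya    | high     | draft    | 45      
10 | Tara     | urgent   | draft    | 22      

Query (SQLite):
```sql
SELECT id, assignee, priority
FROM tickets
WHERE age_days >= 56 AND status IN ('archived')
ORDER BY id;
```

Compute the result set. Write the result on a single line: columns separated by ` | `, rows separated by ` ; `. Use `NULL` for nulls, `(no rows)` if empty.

3 | Raj | low

age_days >= 56: ids {1, 3, 4, 8}
status IN ('archived'): ids {2, 3}
Combine with AND.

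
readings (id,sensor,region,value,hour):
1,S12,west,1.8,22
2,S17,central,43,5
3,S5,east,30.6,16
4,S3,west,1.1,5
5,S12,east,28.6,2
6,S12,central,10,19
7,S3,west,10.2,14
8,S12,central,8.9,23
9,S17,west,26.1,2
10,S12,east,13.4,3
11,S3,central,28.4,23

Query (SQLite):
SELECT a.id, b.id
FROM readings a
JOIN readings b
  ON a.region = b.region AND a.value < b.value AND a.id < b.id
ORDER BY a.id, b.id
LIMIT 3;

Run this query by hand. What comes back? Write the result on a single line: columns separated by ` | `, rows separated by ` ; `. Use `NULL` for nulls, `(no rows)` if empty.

1 | 7 ; 1 | 9 ; 4 | 7

Pairs (a,b) with same region, a.value < b.value, a.id < b.id.
region groups: central:{2,6,8,11} east:{3,5,10} west:{1,4,7,9}
Ordered by (a.id, b.id); first 3.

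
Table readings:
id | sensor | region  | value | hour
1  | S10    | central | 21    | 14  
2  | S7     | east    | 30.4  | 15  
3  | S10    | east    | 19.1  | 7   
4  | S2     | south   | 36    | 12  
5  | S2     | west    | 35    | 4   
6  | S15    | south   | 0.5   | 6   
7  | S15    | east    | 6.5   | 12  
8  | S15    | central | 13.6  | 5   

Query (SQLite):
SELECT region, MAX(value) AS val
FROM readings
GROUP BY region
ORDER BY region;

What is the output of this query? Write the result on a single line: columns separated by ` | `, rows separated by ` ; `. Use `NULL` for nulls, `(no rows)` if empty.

central | 21 ; east | 30.4 ; south | 36 ; west | 35

Partition readings by region; compute MAX(value) within each group.
  central: ids {1, 8} → MAX(value)=21
  east: ids {2, 3, 7} → MAX(value)=30.4
  south: ids {4, 6} → MAX(value)=36
  west: ids {5} → MAX(value)=35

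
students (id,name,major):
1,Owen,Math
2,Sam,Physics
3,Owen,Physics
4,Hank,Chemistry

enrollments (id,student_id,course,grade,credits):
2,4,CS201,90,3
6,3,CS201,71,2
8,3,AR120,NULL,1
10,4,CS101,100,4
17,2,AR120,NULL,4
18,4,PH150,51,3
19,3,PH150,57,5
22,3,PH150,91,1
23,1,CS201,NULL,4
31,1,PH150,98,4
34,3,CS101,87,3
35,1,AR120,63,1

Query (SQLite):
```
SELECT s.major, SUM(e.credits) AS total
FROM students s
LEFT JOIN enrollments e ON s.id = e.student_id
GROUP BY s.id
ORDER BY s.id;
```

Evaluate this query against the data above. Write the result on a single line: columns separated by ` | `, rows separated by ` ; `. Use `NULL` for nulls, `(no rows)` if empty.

Math | 9 ; Physics | 4 ; Physics | 12 ; Chemistry | 10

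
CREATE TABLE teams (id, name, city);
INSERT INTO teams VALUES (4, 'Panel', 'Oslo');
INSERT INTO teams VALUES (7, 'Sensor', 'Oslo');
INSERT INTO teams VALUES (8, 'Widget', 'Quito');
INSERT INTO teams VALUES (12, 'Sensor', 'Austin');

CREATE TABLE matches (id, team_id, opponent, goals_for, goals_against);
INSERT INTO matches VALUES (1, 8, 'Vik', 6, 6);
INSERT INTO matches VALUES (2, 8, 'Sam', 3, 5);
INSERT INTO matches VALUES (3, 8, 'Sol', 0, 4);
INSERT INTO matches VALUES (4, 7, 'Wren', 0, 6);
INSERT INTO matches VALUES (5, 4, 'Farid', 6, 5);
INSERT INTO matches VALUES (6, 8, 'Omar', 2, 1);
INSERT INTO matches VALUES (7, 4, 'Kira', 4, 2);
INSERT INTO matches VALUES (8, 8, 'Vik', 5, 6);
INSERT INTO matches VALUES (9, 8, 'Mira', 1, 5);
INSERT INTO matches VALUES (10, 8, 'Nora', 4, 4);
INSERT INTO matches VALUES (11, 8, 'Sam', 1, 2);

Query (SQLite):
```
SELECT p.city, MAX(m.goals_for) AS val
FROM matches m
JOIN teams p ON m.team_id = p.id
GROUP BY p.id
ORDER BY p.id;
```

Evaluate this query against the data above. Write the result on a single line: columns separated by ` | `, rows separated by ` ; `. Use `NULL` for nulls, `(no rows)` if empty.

Join each matches row to its teams via team_id.
Group joined rows by teams.id; compute MAX(m.goals_for) per group.
  4: ids {5, 7} → MAX(m.goals_for)=6
  7: ids {4} → MAX(m.goals_for)=0
  8: ids {1, 2, 3, 6, 8, 9, 10, 11} → MAX(m.goals_for)=6

Oslo | 6 ; Oslo | 0 ; Quito | 6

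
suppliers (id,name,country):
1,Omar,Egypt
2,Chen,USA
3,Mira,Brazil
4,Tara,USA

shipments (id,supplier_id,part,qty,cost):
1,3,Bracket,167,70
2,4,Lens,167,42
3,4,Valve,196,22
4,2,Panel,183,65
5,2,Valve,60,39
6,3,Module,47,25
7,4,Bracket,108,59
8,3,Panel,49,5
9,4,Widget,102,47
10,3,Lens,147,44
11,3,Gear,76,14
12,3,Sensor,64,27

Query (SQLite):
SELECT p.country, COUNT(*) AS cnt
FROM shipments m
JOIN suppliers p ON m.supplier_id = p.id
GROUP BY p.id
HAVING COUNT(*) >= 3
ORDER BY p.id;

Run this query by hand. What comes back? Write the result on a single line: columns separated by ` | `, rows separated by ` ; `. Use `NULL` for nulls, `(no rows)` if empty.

Brazil | 6 ; USA | 4

Join each shipments row to its suppliers via supplier_id.
Group joined rows by suppliers.id; compute COUNT(*) per group.
HAVING: keep groups with count ≥ 3.
  2: ids {4, 5} → COUNT(*)=2
  3: ids {1, 6, 8, 10, 11, 12} → COUNT(*)=6
  4: ids {2, 3, 7, 9} → COUNT(*)=4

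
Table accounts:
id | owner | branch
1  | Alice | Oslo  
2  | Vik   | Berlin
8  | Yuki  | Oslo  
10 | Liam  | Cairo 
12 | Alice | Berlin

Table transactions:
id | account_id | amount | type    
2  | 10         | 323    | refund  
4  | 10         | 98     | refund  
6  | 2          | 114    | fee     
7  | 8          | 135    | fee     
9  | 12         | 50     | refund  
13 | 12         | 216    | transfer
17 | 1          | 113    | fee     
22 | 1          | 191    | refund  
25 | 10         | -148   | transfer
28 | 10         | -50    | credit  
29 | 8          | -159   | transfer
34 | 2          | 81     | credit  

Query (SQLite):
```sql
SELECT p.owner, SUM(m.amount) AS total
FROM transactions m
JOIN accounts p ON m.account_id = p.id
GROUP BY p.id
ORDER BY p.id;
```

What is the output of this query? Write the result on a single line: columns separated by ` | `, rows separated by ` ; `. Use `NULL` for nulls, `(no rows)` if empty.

Alice | 304 ; Vik | 195 ; Yuki | -24 ; Liam | 223 ; Alice | 266

Join each transactions row to its accounts via account_id.
Group joined rows by accounts.id; compute SUM(m.amount) per group.
  1: ids {17, 22} → SUM(m.amount)=304
  2: ids {6, 34} → SUM(m.amount)=195
  8: ids {7, 29} → SUM(m.amount)=-24
  10: ids {2, 4, 25, 28} → SUM(m.amount)=223
  12: ids {9, 13} → SUM(m.amount)=266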